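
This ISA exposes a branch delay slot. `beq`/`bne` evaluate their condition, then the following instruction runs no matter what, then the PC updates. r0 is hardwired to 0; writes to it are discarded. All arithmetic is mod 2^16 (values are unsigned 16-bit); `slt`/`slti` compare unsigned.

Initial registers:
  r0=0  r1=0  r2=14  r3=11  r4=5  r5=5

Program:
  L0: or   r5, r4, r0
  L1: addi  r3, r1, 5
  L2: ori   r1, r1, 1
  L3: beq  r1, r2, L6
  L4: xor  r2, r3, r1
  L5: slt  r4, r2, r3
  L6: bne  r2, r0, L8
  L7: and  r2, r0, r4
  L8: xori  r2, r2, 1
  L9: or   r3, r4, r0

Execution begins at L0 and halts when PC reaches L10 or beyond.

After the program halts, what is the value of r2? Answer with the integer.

1

  step pc=0: or   r5, r4, r0  regs=(0,0,14,11,5,5)
  step pc=1: addi  r3, r1, 5  regs=(0,0,14,5,5,5)
  step pc=2: ori   r1, r1, 1  regs=(0,1,14,5,5,5)
  step pc=3: beq  r1, r2, L6  cond=F  regs=(0,1,14,5,5,5)
  step pc=4: xor  r2, r3, r1  regs=(0,1,4,5,5,5)
  step pc=5: slt  r4, r2, r3  regs=(0,1,4,5,1,5)
  step pc=6: bne  r2, r0, L8  cond=T  regs=(0,1,4,5,1,5)
  step pc=7: and  r2, r0, r4  regs=(0,1,0,5,1,5)
  step pc=8: xori  r2, r2, 1  regs=(0,1,1,5,1,5)
  step pc=9: or   r3, r4, r0  regs=(0,1,1,1,1,5)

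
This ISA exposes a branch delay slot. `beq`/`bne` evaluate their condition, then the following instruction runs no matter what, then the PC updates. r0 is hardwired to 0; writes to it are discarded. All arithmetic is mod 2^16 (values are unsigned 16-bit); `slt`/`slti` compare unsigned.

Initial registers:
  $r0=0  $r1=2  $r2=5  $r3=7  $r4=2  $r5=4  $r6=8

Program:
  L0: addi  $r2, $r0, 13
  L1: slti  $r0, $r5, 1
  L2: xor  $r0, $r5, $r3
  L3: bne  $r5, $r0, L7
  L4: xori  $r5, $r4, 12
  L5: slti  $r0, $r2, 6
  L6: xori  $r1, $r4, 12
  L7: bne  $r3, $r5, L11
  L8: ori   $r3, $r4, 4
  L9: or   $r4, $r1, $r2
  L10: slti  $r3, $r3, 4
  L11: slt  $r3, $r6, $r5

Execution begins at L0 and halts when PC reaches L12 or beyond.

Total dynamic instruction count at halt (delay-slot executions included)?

8

PC=0  addi  $r2, $r0, 13     | $r0=0 $r1=2 $r2=13 $r3=7 $r4=2 $r5=4 $r6=8
PC=1  slti  $r0, $r5, 1      | $r0=0 $r1=2 $r2=13 $r3=7 $r4=2 $r5=4 $r6=8
PC=2  xor  $r0, $r5, $r3     | $r0=0 $r1=2 $r2=13 $r3=7 $r4=2 $r5=4 $r6=8
PC=3  bne  $r5, $r0, L7      | $r0=0 $r1=2 $r2=13 $r3=7 $r4=2 $r5=4 $r6=8  [TAKEN]
PC=4  xori  $r5, $r4, 12     | $r0=0 $r1=2 $r2=13 $r3=7 $r4=2 $r5=14 $r6=8
PC=7  bne  $r3, $r5, L11     | $r0=0 $r1=2 $r2=13 $r3=7 $r4=2 $r5=14 $r6=8  [TAKEN]
PC=8  ori   $r3, $r4, 4      | $r0=0 $r1=2 $r2=13 $r3=6 $r4=2 $r5=14 $r6=8
PC=11 slt  $r3, $r6, $r5     | $r0=0 $r1=2 $r2=13 $r3=1 $r4=2 $r5=14 $r6=8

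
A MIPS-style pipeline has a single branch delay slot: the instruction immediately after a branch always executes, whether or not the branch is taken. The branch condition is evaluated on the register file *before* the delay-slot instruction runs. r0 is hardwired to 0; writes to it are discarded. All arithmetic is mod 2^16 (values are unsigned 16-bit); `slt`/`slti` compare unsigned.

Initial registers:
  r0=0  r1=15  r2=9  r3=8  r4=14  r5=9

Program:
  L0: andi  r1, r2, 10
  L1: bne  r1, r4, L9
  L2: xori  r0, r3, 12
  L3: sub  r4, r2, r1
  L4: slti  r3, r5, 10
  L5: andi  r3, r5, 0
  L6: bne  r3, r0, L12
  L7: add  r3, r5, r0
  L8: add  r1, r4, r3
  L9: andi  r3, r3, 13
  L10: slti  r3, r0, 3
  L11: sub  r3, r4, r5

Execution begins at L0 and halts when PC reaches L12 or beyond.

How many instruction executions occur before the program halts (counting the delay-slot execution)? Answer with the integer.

  step pc=0: andi  r1, r2, 10  regs=(0,8,9,8,14,9)
  step pc=1: bne  r1, r4, L9  cond=T  regs=(0,8,9,8,14,9)
  step pc=2: xori  r0, r3, 12  regs=(0,8,9,8,14,9)
  step pc=9: andi  r3, r3, 13  regs=(0,8,9,8,14,9)
  step pc=10: slti  r3, r0, 3  regs=(0,8,9,1,14,9)
  step pc=11: sub  r3, r4, r5  regs=(0,8,9,5,14,9)

6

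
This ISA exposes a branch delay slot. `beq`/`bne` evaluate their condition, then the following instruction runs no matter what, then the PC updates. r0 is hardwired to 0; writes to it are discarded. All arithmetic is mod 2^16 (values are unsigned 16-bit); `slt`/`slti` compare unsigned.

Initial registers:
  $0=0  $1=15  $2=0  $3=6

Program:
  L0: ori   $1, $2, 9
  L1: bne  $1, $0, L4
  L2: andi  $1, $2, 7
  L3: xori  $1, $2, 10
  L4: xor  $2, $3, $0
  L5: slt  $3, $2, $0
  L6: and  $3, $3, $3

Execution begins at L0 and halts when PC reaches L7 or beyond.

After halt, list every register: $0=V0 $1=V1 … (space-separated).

  step pc=0: ori   $1, $2, 9  regs=(0,9,0,6)
  step pc=1: bne  $1, $0, L4  cond=T  regs=(0,9,0,6)
  step pc=2: andi  $1, $2, 7  regs=(0,0,0,6)
  step pc=4: xor  $2, $3, $0  regs=(0,0,6,6)
  step pc=5: slt  $3, $2, $0  regs=(0,0,6,0)
  step pc=6: and  $3, $3, $3  regs=(0,0,6,0)

$0=0 $1=0 $2=6 $3=0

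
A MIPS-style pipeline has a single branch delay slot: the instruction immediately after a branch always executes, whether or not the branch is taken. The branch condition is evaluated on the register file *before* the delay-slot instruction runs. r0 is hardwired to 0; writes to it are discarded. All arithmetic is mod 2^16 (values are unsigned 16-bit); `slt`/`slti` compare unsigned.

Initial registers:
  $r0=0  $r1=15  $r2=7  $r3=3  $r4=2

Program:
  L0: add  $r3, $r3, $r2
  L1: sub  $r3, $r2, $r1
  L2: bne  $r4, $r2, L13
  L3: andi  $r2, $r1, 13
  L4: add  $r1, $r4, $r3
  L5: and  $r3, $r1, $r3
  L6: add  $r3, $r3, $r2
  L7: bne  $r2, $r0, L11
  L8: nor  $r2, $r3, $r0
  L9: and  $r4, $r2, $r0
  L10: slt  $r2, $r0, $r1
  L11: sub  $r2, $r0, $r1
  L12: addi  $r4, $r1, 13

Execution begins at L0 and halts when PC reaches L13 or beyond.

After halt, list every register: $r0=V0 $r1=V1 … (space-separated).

#0 add  $r3, $r3, $r2 ; 0/15/7/10/2
#1 sub  $r3, $r2, $r1 ; 0/15/7/65528/2
#2 bne  $r4, $r2, L13 ; 0/15/7/65528/2 ; →target
#3 andi  $r2, $r1, 13 ; 0/15/13/65528/2

$r0=0 $r1=15 $r2=13 $r3=65528 $r4=2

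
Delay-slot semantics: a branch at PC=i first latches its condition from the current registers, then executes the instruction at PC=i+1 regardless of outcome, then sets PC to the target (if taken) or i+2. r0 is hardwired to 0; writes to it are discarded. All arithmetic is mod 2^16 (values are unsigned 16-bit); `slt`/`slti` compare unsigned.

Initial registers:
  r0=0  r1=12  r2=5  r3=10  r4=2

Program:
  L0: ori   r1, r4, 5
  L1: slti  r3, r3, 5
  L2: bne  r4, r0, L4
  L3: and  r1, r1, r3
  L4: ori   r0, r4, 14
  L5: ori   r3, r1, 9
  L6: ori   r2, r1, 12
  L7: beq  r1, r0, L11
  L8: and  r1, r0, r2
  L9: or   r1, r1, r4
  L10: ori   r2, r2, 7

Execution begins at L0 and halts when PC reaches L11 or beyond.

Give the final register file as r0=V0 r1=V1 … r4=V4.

r0=0 r1=0 r2=12 r3=9 r4=2

  step pc=0: ori   r1, r4, 5  regs=(0,7,5,10,2)
  step pc=1: slti  r3, r3, 5  regs=(0,7,5,0,2)
  step pc=2: bne  r4, r0, L4  cond=T  regs=(0,7,5,0,2)
  step pc=3: and  r1, r1, r3  regs=(0,0,5,0,2)
  step pc=4: ori   r0, r4, 14  regs=(0,0,5,0,2)
  step pc=5: ori   r3, r1, 9  regs=(0,0,5,9,2)
  step pc=6: ori   r2, r1, 12  regs=(0,0,12,9,2)
  step pc=7: beq  r1, r0, L11  cond=T  regs=(0,0,12,9,2)
  step pc=8: and  r1, r0, r2  regs=(0,0,12,9,2)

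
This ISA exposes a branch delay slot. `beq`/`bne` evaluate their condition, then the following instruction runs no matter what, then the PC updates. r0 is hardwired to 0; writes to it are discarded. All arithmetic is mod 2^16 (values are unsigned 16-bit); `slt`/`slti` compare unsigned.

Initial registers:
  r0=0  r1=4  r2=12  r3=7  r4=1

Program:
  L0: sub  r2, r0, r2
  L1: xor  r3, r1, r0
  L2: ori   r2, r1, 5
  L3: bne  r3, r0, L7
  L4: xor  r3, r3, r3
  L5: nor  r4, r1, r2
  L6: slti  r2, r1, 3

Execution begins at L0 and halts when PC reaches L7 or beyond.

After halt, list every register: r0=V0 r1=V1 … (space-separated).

[0] sub  r2, r0, r2  →  {r0:0, r1:4, r2:65524, r3:7, r4:1}
[1] xor  r3, r1, r0  →  {r0:0, r1:4, r2:65524, r3:4, r4:1}
[2] ori   r2, r1, 5  →  {r0:0, r1:4, r2:5, r3:4, r4:1}
[3] bne  r3, r0, L7  →  {r0:0, r1:4, r2:5, r3:4, r4:1}  ⟨branch taken⟩
[4] xor  r3, r3, r3  →  {r0:0, r1:4, r2:5, r3:0, r4:1}

r0=0 r1=4 r2=5 r3=0 r4=1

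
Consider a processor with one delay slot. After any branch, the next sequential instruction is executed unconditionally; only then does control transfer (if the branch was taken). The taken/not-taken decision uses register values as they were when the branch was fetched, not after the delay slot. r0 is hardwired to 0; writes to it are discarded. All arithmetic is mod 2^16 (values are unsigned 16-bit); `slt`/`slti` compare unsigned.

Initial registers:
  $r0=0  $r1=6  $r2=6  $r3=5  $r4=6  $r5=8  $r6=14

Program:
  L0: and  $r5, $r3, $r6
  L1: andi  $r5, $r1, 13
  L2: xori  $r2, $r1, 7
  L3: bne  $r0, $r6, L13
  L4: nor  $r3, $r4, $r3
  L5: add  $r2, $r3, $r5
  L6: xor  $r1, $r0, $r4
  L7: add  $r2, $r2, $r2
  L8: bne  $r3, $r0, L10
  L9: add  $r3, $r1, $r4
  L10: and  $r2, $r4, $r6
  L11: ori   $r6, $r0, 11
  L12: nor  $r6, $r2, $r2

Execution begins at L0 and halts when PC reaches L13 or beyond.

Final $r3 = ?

[0] and  $r5, $r3, $r6  →  {$r0:0, $r1:6, $r2:6, $r3:5, $r4:6, $r5:4, $r6:14}
[1] andi  $r5, $r1, 13  →  {$r0:0, $r1:6, $r2:6, $r3:5, $r4:6, $r5:4, $r6:14}
[2] xori  $r2, $r1, 7  →  {$r0:0, $r1:6, $r2:1, $r3:5, $r4:6, $r5:4, $r6:14}
[3] bne  $r0, $r6, L13  →  {$r0:0, $r1:6, $r2:1, $r3:5, $r4:6, $r5:4, $r6:14}  ⟨branch taken⟩
[4] nor  $r3, $r4, $r3  →  {$r0:0, $r1:6, $r2:1, $r3:65528, $r4:6, $r5:4, $r6:14}

65528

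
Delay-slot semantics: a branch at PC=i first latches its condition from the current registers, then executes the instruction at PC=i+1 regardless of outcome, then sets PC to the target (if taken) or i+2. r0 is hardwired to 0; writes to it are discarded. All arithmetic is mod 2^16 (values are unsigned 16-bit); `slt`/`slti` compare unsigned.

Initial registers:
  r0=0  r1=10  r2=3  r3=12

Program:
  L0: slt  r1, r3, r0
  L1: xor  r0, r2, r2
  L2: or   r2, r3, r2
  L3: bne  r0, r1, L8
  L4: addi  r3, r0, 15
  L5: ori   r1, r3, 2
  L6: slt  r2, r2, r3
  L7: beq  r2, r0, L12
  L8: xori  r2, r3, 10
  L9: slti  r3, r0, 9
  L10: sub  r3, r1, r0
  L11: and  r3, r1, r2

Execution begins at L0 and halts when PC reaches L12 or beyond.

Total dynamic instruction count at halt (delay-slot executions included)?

  step pc=0: slt  r1, r3, r0  regs=(0,0,3,12)
  step pc=1: xor  r0, r2, r2  regs=(0,0,3,12)
  step pc=2: or   r2, r3, r2  regs=(0,0,15,12)
  step pc=3: bne  r0, r1, L8  cond=F  regs=(0,0,15,12)
  step pc=4: addi  r3, r0, 15  regs=(0,0,15,15)
  step pc=5: ori   r1, r3, 2  regs=(0,15,15,15)
  step pc=6: slt  r2, r2, r3  regs=(0,15,0,15)
  step pc=7: beq  r2, r0, L12  cond=T  regs=(0,15,0,15)
  step pc=8: xori  r2, r3, 10  regs=(0,15,5,15)

9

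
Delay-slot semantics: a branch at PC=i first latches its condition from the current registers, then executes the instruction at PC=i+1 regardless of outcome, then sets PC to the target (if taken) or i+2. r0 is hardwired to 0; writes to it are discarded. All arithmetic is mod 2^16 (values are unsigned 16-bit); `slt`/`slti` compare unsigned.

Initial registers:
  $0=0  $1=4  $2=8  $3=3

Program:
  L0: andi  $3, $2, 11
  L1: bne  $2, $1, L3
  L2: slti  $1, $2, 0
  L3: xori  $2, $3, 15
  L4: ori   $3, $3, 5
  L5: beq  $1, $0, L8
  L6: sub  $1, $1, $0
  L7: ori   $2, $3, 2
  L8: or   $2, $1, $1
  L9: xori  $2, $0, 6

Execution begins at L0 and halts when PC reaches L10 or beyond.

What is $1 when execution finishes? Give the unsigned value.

  step pc=0: andi  $3, $2, 11  regs=(0,4,8,8)
  step pc=1: bne  $2, $1, L3  cond=T  regs=(0,4,8,8)
  step pc=2: slti  $1, $2, 0  regs=(0,0,8,8)
  step pc=3: xori  $2, $3, 15  regs=(0,0,7,8)
  step pc=4: ori   $3, $3, 5  regs=(0,0,7,13)
  step pc=5: beq  $1, $0, L8  cond=T  regs=(0,0,7,13)
  step pc=6: sub  $1, $1, $0  regs=(0,0,7,13)
  step pc=8: or   $2, $1, $1  regs=(0,0,0,13)
  step pc=9: xori  $2, $0, 6  regs=(0,0,6,13)

0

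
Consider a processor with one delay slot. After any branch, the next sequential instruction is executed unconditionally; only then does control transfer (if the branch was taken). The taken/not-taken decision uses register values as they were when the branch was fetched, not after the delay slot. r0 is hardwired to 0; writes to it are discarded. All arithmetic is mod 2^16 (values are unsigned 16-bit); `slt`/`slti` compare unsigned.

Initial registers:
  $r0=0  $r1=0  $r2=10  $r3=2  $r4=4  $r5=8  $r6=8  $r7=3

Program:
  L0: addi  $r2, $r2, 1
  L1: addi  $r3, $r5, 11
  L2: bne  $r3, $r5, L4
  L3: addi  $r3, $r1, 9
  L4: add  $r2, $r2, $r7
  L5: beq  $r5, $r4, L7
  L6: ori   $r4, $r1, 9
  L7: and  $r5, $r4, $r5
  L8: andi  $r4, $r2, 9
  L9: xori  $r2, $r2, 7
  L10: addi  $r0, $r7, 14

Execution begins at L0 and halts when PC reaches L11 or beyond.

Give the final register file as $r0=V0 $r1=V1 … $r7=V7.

$r0=0 $r1=0 $r2=9 $r3=9 $r4=8 $r5=8 $r6=8 $r7=3

  step pc=0: addi  $r2, $r2, 1  regs=(0,0,11,2,4,8,8,3)
  step pc=1: addi  $r3, $r5, 11  regs=(0,0,11,19,4,8,8,3)
  step pc=2: bne  $r3, $r5, L4  cond=T  regs=(0,0,11,19,4,8,8,3)
  step pc=3: addi  $r3, $r1, 9  regs=(0,0,11,9,4,8,8,3)
  step pc=4: add  $r2, $r2, $r7  regs=(0,0,14,9,4,8,8,3)
  step pc=5: beq  $r5, $r4, L7  cond=F  regs=(0,0,14,9,4,8,8,3)
  step pc=6: ori   $r4, $r1, 9  regs=(0,0,14,9,9,8,8,3)
  step pc=7: and  $r5, $r4, $r5  regs=(0,0,14,9,9,8,8,3)
  step pc=8: andi  $r4, $r2, 9  regs=(0,0,14,9,8,8,8,3)
  step pc=9: xori  $r2, $r2, 7  regs=(0,0,9,9,8,8,8,3)
  step pc=10: addi  $r0, $r7, 14  regs=(0,0,9,9,8,8,8,3)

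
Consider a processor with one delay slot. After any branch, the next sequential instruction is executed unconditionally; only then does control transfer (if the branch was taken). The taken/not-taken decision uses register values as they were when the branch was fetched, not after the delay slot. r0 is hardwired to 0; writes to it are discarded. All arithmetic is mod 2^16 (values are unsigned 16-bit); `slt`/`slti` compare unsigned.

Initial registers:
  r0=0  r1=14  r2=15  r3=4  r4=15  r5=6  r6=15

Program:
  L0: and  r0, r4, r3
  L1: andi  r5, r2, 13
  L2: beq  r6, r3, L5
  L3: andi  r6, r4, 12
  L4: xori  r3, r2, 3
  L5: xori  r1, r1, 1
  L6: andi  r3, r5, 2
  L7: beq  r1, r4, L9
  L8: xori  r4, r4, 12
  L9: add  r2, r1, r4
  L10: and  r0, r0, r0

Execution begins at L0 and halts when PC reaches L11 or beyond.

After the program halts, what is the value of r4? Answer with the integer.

3

[0] and  r0, r4, r3  →  {r0:0, r1:14, r2:15, r3:4, r4:15, r5:6, r6:15}
[1] andi  r5, r2, 13  →  {r0:0, r1:14, r2:15, r3:4, r4:15, r5:13, r6:15}
[2] beq  r6, r3, L5  →  {r0:0, r1:14, r2:15, r3:4, r4:15, r5:13, r6:15}  ⟨branch fallthrough⟩
[3] andi  r6, r4, 12  →  {r0:0, r1:14, r2:15, r3:4, r4:15, r5:13, r6:12}
[4] xori  r3, r2, 3  →  {r0:0, r1:14, r2:15, r3:12, r4:15, r5:13, r6:12}
[5] xori  r1, r1, 1  →  {r0:0, r1:15, r2:15, r3:12, r4:15, r5:13, r6:12}
[6] andi  r3, r5, 2  →  {r0:0, r1:15, r2:15, r3:0, r4:15, r5:13, r6:12}
[7] beq  r1, r4, L9  →  {r0:0, r1:15, r2:15, r3:0, r4:15, r5:13, r6:12}  ⟨branch taken⟩
[8] xori  r4, r4, 12  →  {r0:0, r1:15, r2:15, r3:0, r4:3, r5:13, r6:12}
[9] add  r2, r1, r4  →  {r0:0, r1:15, r2:18, r3:0, r4:3, r5:13, r6:12}
[10] and  r0, r0, r0  →  {r0:0, r1:15, r2:18, r3:0, r4:3, r5:13, r6:12}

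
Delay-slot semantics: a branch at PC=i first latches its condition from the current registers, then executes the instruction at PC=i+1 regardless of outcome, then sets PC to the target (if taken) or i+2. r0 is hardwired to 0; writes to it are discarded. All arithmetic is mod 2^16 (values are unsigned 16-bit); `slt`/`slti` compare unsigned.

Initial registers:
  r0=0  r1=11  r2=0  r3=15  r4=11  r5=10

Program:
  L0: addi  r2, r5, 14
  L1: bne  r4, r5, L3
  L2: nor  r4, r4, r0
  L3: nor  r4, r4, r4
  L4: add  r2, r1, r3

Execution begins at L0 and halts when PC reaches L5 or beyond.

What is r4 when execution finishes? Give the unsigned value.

11

[0] addi  r2, r5, 14  →  {r0:0, r1:11, r2:24, r3:15, r4:11, r5:10}
[1] bne  r4, r5, L3  →  {r0:0, r1:11, r2:24, r3:15, r4:11, r5:10}  ⟨branch taken⟩
[2] nor  r4, r4, r0  →  {r0:0, r1:11, r2:24, r3:15, r4:65524, r5:10}
[3] nor  r4, r4, r4  →  {r0:0, r1:11, r2:24, r3:15, r4:11, r5:10}
[4] add  r2, r1, r3  →  {r0:0, r1:11, r2:26, r3:15, r4:11, r5:10}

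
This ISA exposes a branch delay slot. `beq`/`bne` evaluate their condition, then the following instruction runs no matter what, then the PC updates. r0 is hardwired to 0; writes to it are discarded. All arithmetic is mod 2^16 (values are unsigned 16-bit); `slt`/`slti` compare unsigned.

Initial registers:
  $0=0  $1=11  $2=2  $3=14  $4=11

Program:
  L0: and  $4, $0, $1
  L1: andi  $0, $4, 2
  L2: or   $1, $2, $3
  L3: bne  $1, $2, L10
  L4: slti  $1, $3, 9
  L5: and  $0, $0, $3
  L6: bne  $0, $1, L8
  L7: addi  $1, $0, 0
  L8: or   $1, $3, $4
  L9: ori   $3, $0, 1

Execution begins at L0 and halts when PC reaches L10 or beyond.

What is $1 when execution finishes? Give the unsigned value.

0

#0 and  $4, $0, $1 ; 0/11/2/14/0
#1 andi  $0, $4, 2 ; 0/11/2/14/0
#2 or   $1, $2, $3 ; 0/14/2/14/0
#3 bne  $1, $2, L10 ; 0/14/2/14/0 ; →target
#4 slti  $1, $3, 9 ; 0/0/2/14/0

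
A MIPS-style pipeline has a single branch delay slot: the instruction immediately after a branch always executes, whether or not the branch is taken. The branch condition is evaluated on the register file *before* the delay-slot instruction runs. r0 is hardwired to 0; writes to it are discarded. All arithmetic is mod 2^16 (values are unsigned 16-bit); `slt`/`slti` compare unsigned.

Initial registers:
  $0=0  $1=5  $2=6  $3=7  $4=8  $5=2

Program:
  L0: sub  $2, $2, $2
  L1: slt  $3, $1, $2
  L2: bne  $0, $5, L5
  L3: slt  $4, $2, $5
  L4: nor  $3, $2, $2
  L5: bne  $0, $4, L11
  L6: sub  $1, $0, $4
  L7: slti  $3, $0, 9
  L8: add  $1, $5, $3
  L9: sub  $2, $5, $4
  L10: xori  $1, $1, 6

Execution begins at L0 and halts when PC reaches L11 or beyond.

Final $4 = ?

PC=0  sub  $2, $2, $2        | $0=0 $1=5 $2=0 $3=7 $4=8 $5=2
PC=1  slt  $3, $1, $2        | $0=0 $1=5 $2=0 $3=0 $4=8 $5=2
PC=2  bne  $0, $5, L5        | $0=0 $1=5 $2=0 $3=0 $4=8 $5=2  [TAKEN]
PC=3  slt  $4, $2, $5        | $0=0 $1=5 $2=0 $3=0 $4=1 $5=2
PC=5  bne  $0, $4, L11       | $0=0 $1=5 $2=0 $3=0 $4=1 $5=2  [TAKEN]
PC=6  sub  $1, $0, $4        | $0=0 $1=65535 $2=0 $3=0 $4=1 $5=2

1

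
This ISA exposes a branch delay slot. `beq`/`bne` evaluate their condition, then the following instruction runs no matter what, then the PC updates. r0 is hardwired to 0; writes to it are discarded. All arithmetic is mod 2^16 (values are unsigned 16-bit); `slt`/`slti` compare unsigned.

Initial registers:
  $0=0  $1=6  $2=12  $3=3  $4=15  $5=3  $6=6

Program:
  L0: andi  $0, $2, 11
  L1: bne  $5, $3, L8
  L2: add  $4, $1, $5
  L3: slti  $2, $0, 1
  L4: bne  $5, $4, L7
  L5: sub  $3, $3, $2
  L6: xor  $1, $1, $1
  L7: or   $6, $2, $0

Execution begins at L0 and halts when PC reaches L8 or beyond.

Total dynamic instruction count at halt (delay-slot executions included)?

7

PC=0  andi  $0, $2, 11       | $0=0 $1=6 $2=12 $3=3 $4=15 $5=3 $6=6
PC=1  bne  $5, $3, L8        | $0=0 $1=6 $2=12 $3=3 $4=15 $5=3 $6=6  [not taken]
PC=2  add  $4, $1, $5        | $0=0 $1=6 $2=12 $3=3 $4=9 $5=3 $6=6
PC=3  slti  $2, $0, 1        | $0=0 $1=6 $2=1 $3=3 $4=9 $5=3 $6=6
PC=4  bne  $5, $4, L7        | $0=0 $1=6 $2=1 $3=3 $4=9 $5=3 $6=6  [TAKEN]
PC=5  sub  $3, $3, $2        | $0=0 $1=6 $2=1 $3=2 $4=9 $5=3 $6=6
PC=7  or   $6, $2, $0        | $0=0 $1=6 $2=1 $3=2 $4=9 $5=3 $6=1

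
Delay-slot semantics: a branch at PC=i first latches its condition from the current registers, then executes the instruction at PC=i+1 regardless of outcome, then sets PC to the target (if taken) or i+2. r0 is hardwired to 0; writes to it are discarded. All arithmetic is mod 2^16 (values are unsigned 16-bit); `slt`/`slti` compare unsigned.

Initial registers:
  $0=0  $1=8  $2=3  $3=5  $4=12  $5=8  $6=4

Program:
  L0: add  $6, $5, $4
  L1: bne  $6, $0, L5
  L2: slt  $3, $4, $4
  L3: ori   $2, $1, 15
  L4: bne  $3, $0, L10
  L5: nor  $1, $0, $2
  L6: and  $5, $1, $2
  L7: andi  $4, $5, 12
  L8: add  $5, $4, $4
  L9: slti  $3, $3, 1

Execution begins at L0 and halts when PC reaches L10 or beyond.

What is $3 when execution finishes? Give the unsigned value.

[0] add  $6, $5, $4  →  {$0:0, $1:8, $2:3, $3:5, $4:12, $5:8, $6:20}
[1] bne  $6, $0, L5  →  {$0:0, $1:8, $2:3, $3:5, $4:12, $5:8, $6:20}  ⟨branch taken⟩
[2] slt  $3, $4, $4  →  {$0:0, $1:8, $2:3, $3:0, $4:12, $5:8, $6:20}
[5] nor  $1, $0, $2  →  {$0:0, $1:65532, $2:3, $3:0, $4:12, $5:8, $6:20}
[6] and  $5, $1, $2  →  {$0:0, $1:65532, $2:3, $3:0, $4:12, $5:0, $6:20}
[7] andi  $4, $5, 12  →  {$0:0, $1:65532, $2:3, $3:0, $4:0, $5:0, $6:20}
[8] add  $5, $4, $4  →  {$0:0, $1:65532, $2:3, $3:0, $4:0, $5:0, $6:20}
[9] slti  $3, $3, 1  →  {$0:0, $1:65532, $2:3, $3:1, $4:0, $5:0, $6:20}

1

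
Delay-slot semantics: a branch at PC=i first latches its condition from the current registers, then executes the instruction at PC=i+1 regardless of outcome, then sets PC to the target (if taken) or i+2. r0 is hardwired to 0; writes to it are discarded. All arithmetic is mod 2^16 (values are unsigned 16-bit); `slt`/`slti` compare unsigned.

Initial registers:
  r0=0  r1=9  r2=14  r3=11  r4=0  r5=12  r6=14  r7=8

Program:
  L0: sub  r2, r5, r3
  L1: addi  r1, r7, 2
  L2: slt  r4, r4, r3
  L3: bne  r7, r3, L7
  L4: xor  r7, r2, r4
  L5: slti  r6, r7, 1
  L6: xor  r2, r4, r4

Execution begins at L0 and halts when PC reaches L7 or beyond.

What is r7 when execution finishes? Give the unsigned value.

0

PC=0  sub  r2, r5, r3        | r0=0 r1=9 r2=1 r3=11 r4=0 r5=12 r6=14 r7=8
PC=1  addi  r1, r7, 2        | r0=0 r1=10 r2=1 r3=11 r4=0 r5=12 r6=14 r7=8
PC=2  slt  r4, r4, r3        | r0=0 r1=10 r2=1 r3=11 r4=1 r5=12 r6=14 r7=8
PC=3  bne  r7, r3, L7        | r0=0 r1=10 r2=1 r3=11 r4=1 r5=12 r6=14 r7=8  [TAKEN]
PC=4  xor  r7, r2, r4        | r0=0 r1=10 r2=1 r3=11 r4=1 r5=12 r6=14 r7=0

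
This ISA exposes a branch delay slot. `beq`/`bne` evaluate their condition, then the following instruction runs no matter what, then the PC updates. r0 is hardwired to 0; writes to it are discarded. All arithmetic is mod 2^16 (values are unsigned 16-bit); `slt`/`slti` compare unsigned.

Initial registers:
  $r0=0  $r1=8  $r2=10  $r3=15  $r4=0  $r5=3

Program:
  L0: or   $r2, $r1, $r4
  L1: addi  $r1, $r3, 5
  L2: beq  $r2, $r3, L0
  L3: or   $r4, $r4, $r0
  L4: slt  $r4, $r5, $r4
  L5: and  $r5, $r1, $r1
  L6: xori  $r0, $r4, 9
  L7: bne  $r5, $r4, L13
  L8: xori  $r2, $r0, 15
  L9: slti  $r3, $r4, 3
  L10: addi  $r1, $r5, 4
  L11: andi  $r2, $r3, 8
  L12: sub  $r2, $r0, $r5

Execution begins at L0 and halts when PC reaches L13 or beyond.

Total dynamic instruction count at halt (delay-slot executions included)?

PC=0  or   $r2, $r1, $r4     | $r0=0 $r1=8 $r2=8 $r3=15 $r4=0 $r5=3
PC=1  addi  $r1, $r3, 5      | $r0=0 $r1=20 $r2=8 $r3=15 $r4=0 $r5=3
PC=2  beq  $r2, $r3, L0      | $r0=0 $r1=20 $r2=8 $r3=15 $r4=0 $r5=3  [not taken]
PC=3  or   $r4, $r4, $r0     | $r0=0 $r1=20 $r2=8 $r3=15 $r4=0 $r5=3
PC=4  slt  $r4, $r5, $r4     | $r0=0 $r1=20 $r2=8 $r3=15 $r4=0 $r5=3
PC=5  and  $r5, $r1, $r1     | $r0=0 $r1=20 $r2=8 $r3=15 $r4=0 $r5=20
PC=6  xori  $r0, $r4, 9      | $r0=0 $r1=20 $r2=8 $r3=15 $r4=0 $r5=20
PC=7  bne  $r5, $r4, L13     | $r0=0 $r1=20 $r2=8 $r3=15 $r4=0 $r5=20  [TAKEN]
PC=8  xori  $r2, $r0, 15     | $r0=0 $r1=20 $r2=15 $r3=15 $r4=0 $r5=20

9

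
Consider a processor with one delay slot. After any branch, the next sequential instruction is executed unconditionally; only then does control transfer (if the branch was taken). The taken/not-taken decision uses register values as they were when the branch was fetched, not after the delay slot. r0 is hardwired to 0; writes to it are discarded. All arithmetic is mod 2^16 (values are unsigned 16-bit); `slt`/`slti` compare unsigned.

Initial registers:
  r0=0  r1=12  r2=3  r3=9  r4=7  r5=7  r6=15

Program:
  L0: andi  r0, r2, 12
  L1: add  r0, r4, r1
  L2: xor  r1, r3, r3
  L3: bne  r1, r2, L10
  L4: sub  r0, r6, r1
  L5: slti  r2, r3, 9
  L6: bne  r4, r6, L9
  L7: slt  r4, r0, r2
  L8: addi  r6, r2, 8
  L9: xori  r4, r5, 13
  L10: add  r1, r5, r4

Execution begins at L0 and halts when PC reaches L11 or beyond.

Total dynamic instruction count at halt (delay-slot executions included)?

#0 andi  r0, r2, 12 ; 0/12/3/9/7/7/15
#1 add  r0, r4, r1 ; 0/12/3/9/7/7/15
#2 xor  r1, r3, r3 ; 0/0/3/9/7/7/15
#3 bne  r1, r2, L10 ; 0/0/3/9/7/7/15 ; →target
#4 sub  r0, r6, r1 ; 0/0/3/9/7/7/15
#10 add  r1, r5, r4 ; 0/14/3/9/7/7/15

6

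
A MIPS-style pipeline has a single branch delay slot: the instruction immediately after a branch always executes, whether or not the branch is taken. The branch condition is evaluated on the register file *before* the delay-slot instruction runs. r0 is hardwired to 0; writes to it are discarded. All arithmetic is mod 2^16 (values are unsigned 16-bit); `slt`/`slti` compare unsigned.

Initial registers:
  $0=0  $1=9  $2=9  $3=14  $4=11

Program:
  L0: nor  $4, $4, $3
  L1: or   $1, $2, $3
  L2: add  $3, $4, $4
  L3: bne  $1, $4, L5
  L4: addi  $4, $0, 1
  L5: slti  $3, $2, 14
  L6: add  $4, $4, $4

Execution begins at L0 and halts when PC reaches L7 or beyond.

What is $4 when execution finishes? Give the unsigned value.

PC=0  nor  $4, $4, $3        | $0=0 $1=9 $2=9 $3=14 $4=65520
PC=1  or   $1, $2, $3        | $0=0 $1=15 $2=9 $3=14 $4=65520
PC=2  add  $3, $4, $4        | $0=0 $1=15 $2=9 $3=65504 $4=65520
PC=3  bne  $1, $4, L5        | $0=0 $1=15 $2=9 $3=65504 $4=65520  [TAKEN]
PC=4  addi  $4, $0, 1        | $0=0 $1=15 $2=9 $3=65504 $4=1
PC=5  slti  $3, $2, 14       | $0=0 $1=15 $2=9 $3=1 $4=1
PC=6  add  $4, $4, $4        | $0=0 $1=15 $2=9 $3=1 $4=2

2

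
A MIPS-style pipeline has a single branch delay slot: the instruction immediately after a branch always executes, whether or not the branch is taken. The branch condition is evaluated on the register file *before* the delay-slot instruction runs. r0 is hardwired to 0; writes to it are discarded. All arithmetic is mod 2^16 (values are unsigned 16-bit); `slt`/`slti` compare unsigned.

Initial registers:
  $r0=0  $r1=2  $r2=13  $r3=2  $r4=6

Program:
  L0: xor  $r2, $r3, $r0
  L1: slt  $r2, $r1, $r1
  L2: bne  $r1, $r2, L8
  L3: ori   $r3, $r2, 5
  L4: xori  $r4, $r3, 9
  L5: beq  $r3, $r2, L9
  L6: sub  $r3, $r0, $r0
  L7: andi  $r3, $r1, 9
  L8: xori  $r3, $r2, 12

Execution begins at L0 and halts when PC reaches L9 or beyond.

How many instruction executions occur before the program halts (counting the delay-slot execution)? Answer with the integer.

  step pc=0: xor  $r2, $r3, $r0  regs=(0,2,2,2,6)
  step pc=1: slt  $r2, $r1, $r1  regs=(0,2,0,2,6)
  step pc=2: bne  $r1, $r2, L8  cond=T  regs=(0,2,0,2,6)
  step pc=3: ori   $r3, $r2, 5  regs=(0,2,0,5,6)
  step pc=8: xori  $r3, $r2, 12  regs=(0,2,0,12,6)

5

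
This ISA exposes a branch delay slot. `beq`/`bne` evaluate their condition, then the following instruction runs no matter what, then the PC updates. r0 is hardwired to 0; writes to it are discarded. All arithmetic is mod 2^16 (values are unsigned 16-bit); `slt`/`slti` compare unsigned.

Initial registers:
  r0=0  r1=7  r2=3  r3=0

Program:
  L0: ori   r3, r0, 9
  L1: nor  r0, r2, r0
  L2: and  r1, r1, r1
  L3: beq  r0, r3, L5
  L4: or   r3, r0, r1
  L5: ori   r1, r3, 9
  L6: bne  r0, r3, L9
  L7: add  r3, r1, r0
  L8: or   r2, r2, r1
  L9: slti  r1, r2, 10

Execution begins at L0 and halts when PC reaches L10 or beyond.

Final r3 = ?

#0 ori   r3, r0, 9 ; 0/7/3/9
#1 nor  r0, r2, r0 ; 0/7/3/9
#2 and  r1, r1, r1 ; 0/7/3/9
#3 beq  r0, r3, L5 ; 0/7/3/9 ; →fallthru
#4 or   r3, r0, r1 ; 0/7/3/7
#5 ori   r1, r3, 9 ; 0/15/3/7
#6 bne  r0, r3, L9 ; 0/15/3/7 ; →target
#7 add  r3, r1, r0 ; 0/15/3/15
#9 slti  r1, r2, 10 ; 0/1/3/15

15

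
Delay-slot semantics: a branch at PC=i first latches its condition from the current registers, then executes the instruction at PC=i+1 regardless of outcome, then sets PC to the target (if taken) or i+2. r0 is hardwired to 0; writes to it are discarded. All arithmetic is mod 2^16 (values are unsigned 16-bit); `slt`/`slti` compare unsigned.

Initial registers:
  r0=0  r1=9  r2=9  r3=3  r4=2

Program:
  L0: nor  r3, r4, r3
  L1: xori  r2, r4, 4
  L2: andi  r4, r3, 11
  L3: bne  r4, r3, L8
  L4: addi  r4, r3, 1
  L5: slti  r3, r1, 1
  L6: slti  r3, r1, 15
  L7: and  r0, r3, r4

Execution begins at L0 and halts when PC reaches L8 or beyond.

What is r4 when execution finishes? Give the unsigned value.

65533

  step pc=0: nor  r3, r4, r3  regs=(0,9,9,65532,2)
  step pc=1: xori  r2, r4, 4  regs=(0,9,6,65532,2)
  step pc=2: andi  r4, r3, 11  regs=(0,9,6,65532,8)
  step pc=3: bne  r4, r3, L8  cond=T  regs=(0,9,6,65532,8)
  step pc=4: addi  r4, r3, 1  regs=(0,9,6,65532,65533)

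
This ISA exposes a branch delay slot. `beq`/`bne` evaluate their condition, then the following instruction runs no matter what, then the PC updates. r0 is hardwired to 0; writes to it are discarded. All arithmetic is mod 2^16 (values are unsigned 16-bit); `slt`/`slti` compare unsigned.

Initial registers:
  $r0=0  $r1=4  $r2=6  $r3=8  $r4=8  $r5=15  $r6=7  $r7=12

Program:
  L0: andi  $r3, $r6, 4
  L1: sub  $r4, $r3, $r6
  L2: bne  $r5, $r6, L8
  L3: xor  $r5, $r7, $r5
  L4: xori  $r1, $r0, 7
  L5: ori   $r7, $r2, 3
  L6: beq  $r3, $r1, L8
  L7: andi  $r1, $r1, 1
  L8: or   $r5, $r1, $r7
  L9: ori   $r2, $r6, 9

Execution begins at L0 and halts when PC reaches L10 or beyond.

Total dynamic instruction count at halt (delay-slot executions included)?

PC=0  andi  $r3, $r6, 4      | $r0=0 $r1=4 $r2=6 $r3=4 $r4=8 $r5=15 $r6=7 $r7=12
PC=1  sub  $r4, $r3, $r6     | $r0=0 $r1=4 $r2=6 $r3=4 $r4=65533 $r5=15 $r6=7 $r7=12
PC=2  bne  $r5, $r6, L8      | $r0=0 $r1=4 $r2=6 $r3=4 $r4=65533 $r5=15 $r6=7 $r7=12  [TAKEN]
PC=3  xor  $r5, $r7, $r5     | $r0=0 $r1=4 $r2=6 $r3=4 $r4=65533 $r5=3 $r6=7 $r7=12
PC=8  or   $r5, $r1, $r7     | $r0=0 $r1=4 $r2=6 $r3=4 $r4=65533 $r5=12 $r6=7 $r7=12
PC=9  ori   $r2, $r6, 9      | $r0=0 $r1=4 $r2=15 $r3=4 $r4=65533 $r5=12 $r6=7 $r7=12

6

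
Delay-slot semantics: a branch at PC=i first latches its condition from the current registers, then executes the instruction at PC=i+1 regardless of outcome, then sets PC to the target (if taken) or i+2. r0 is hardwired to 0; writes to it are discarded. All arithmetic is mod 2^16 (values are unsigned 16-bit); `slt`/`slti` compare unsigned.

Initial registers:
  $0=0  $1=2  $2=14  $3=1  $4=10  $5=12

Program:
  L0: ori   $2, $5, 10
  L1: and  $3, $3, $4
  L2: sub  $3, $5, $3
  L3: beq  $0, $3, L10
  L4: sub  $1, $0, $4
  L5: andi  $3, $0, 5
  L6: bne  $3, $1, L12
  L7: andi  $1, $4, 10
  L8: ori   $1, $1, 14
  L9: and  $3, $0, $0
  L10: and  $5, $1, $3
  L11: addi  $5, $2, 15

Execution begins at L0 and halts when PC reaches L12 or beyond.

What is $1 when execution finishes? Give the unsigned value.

10

PC=0  ori   $2, $5, 10       | $0=0 $1=2 $2=14 $3=1 $4=10 $5=12
PC=1  and  $3, $3, $4        | $0=0 $1=2 $2=14 $3=0 $4=10 $5=12
PC=2  sub  $3, $5, $3        | $0=0 $1=2 $2=14 $3=12 $4=10 $5=12
PC=3  beq  $0, $3, L10       | $0=0 $1=2 $2=14 $3=12 $4=10 $5=12  [not taken]
PC=4  sub  $1, $0, $4        | $0=0 $1=65526 $2=14 $3=12 $4=10 $5=12
PC=5  andi  $3, $0, 5        | $0=0 $1=65526 $2=14 $3=0 $4=10 $5=12
PC=6  bne  $3, $1, L12       | $0=0 $1=65526 $2=14 $3=0 $4=10 $5=12  [TAKEN]
PC=7  andi  $1, $4, 10       | $0=0 $1=10 $2=14 $3=0 $4=10 $5=12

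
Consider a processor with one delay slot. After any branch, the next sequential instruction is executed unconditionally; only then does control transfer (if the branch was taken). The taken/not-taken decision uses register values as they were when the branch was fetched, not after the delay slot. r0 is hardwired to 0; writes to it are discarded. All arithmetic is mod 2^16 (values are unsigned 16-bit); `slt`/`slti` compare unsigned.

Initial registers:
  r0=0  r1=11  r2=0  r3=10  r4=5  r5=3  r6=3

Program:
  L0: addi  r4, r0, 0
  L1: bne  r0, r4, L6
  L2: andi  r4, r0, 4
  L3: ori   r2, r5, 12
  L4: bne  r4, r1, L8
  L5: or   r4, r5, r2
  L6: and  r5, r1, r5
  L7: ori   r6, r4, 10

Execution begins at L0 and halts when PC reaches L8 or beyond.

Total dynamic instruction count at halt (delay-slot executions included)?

#0 addi  r4, r0, 0 ; 0/11/0/10/0/3/3
#1 bne  r0, r4, L6 ; 0/11/0/10/0/3/3 ; →fallthru
#2 andi  r4, r0, 4 ; 0/11/0/10/0/3/3
#3 ori   r2, r5, 12 ; 0/11/15/10/0/3/3
#4 bne  r4, r1, L8 ; 0/11/15/10/0/3/3 ; →target
#5 or   r4, r5, r2 ; 0/11/15/10/15/3/3

6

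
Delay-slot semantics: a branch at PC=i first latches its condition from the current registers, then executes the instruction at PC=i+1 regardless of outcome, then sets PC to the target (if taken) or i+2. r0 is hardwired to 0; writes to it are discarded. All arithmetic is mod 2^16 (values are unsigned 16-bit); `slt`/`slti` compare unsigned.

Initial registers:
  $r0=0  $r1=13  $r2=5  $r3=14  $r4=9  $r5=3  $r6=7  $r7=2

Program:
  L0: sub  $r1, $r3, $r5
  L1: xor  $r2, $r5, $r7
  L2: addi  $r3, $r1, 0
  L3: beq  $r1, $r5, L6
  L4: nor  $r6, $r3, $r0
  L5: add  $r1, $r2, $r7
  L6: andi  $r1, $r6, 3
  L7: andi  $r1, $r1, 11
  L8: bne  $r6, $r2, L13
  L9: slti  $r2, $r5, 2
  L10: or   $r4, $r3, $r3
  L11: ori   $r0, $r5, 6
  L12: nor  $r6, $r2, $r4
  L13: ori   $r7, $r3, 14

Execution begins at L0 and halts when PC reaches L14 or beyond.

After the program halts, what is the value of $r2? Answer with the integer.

0

#0 sub  $r1, $r3, $r5 ; 0/11/5/14/9/3/7/2
#1 xor  $r2, $r5, $r7 ; 0/11/1/14/9/3/7/2
#2 addi  $r3, $r1, 0 ; 0/11/1/11/9/3/7/2
#3 beq  $r1, $r5, L6 ; 0/11/1/11/9/3/7/2 ; →fallthru
#4 nor  $r6, $r3, $r0 ; 0/11/1/11/9/3/65524/2
#5 add  $r1, $r2, $r7 ; 0/3/1/11/9/3/65524/2
#6 andi  $r1, $r6, 3 ; 0/0/1/11/9/3/65524/2
#7 andi  $r1, $r1, 11 ; 0/0/1/11/9/3/65524/2
#8 bne  $r6, $r2, L13 ; 0/0/1/11/9/3/65524/2 ; →target
#9 slti  $r2, $r5, 2 ; 0/0/0/11/9/3/65524/2
#13 ori   $r7, $r3, 14 ; 0/0/0/11/9/3/65524/15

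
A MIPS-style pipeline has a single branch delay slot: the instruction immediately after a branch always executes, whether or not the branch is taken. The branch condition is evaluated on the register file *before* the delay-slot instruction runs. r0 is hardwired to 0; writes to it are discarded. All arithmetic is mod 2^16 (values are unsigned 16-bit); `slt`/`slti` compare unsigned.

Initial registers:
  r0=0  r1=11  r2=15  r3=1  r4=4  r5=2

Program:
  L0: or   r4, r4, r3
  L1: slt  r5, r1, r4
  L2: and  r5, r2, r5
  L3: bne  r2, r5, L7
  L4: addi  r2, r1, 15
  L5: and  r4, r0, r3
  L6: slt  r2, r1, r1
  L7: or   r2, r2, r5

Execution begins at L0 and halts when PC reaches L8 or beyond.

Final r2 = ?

26

PC=0  or   r4, r4, r3        | r0=0 r1=11 r2=15 r3=1 r4=5 r5=2
PC=1  slt  r5, r1, r4        | r0=0 r1=11 r2=15 r3=1 r4=5 r5=0
PC=2  and  r5, r2, r5        | r0=0 r1=11 r2=15 r3=1 r4=5 r5=0
PC=3  bne  r2, r5, L7        | r0=0 r1=11 r2=15 r3=1 r4=5 r5=0  [TAKEN]
PC=4  addi  r2, r1, 15       | r0=0 r1=11 r2=26 r3=1 r4=5 r5=0
PC=7  or   r2, r2, r5        | r0=0 r1=11 r2=26 r3=1 r4=5 r5=0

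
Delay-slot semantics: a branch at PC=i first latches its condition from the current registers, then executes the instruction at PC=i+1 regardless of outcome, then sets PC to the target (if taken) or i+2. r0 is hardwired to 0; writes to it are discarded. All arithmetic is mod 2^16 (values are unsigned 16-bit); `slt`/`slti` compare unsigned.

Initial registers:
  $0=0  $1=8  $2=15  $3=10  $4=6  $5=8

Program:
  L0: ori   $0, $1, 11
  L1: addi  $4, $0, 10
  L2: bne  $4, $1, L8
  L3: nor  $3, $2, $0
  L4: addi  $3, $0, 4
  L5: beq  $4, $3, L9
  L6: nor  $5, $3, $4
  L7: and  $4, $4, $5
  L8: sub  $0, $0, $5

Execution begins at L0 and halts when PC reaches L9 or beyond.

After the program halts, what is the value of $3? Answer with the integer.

65520

PC=0  ori   $0, $1, 11       | $0=0 $1=8 $2=15 $3=10 $4=6 $5=8
PC=1  addi  $4, $0, 10       | $0=0 $1=8 $2=15 $3=10 $4=10 $5=8
PC=2  bne  $4, $1, L8        | $0=0 $1=8 $2=15 $3=10 $4=10 $5=8  [TAKEN]
PC=3  nor  $3, $2, $0        | $0=0 $1=8 $2=15 $3=65520 $4=10 $5=8
PC=8  sub  $0, $0, $5        | $0=0 $1=8 $2=15 $3=65520 $4=10 $5=8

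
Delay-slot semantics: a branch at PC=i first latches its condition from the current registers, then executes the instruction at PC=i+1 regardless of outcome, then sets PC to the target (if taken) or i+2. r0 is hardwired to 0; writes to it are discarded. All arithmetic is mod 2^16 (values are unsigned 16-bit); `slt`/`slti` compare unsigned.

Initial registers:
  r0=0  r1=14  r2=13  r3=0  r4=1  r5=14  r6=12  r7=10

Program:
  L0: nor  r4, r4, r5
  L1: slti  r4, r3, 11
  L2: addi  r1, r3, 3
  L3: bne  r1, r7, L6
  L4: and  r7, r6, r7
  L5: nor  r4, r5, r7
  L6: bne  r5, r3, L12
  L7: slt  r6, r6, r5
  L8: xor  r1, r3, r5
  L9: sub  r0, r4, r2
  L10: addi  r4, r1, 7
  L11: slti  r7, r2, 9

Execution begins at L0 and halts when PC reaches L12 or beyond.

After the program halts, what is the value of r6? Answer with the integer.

1

#0 nor  r4, r4, r5 ; 0/14/13/0/65520/14/12/10
#1 slti  r4, r3, 11 ; 0/14/13/0/1/14/12/10
#2 addi  r1, r3, 3 ; 0/3/13/0/1/14/12/10
#3 bne  r1, r7, L6 ; 0/3/13/0/1/14/12/10 ; →target
#4 and  r7, r6, r7 ; 0/3/13/0/1/14/12/8
#6 bne  r5, r3, L12 ; 0/3/13/0/1/14/12/8 ; →target
#7 slt  r6, r6, r5 ; 0/3/13/0/1/14/1/8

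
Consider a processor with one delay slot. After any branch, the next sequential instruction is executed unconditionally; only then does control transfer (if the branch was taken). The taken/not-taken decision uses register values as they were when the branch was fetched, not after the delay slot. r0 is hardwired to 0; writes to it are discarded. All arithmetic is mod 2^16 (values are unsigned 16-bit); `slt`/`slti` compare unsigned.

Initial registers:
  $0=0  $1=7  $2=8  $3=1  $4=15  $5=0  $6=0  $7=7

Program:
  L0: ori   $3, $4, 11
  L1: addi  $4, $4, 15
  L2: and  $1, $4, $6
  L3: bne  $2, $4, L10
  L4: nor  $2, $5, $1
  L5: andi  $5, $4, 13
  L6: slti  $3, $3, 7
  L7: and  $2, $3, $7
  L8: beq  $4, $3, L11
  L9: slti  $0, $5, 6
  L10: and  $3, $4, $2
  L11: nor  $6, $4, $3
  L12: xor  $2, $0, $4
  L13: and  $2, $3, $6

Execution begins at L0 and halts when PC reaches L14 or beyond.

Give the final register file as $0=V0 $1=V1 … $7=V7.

[0] ori   $3, $4, 11  →  {$0:0, $1:7, $2:8, $3:15, $4:15, $5:0, $6:0, $7:7}
[1] addi  $4, $4, 15  →  {$0:0, $1:7, $2:8, $3:15, $4:30, $5:0, $6:0, $7:7}
[2] and  $1, $4, $6  →  {$0:0, $1:0, $2:8, $3:15, $4:30, $5:0, $6:0, $7:7}
[3] bne  $2, $4, L10  →  {$0:0, $1:0, $2:8, $3:15, $4:30, $5:0, $6:0, $7:7}  ⟨branch taken⟩
[4] nor  $2, $5, $1  →  {$0:0, $1:0, $2:65535, $3:15, $4:30, $5:0, $6:0, $7:7}
[10] and  $3, $4, $2  →  {$0:0, $1:0, $2:65535, $3:30, $4:30, $5:0, $6:0, $7:7}
[11] nor  $6, $4, $3  →  {$0:0, $1:0, $2:65535, $3:30, $4:30, $5:0, $6:65505, $7:7}
[12] xor  $2, $0, $4  →  {$0:0, $1:0, $2:30, $3:30, $4:30, $5:0, $6:65505, $7:7}
[13] and  $2, $3, $6  →  {$0:0, $1:0, $2:0, $3:30, $4:30, $5:0, $6:65505, $7:7}

$0=0 $1=0 $2=0 $3=30 $4=30 $5=0 $6=65505 $7=7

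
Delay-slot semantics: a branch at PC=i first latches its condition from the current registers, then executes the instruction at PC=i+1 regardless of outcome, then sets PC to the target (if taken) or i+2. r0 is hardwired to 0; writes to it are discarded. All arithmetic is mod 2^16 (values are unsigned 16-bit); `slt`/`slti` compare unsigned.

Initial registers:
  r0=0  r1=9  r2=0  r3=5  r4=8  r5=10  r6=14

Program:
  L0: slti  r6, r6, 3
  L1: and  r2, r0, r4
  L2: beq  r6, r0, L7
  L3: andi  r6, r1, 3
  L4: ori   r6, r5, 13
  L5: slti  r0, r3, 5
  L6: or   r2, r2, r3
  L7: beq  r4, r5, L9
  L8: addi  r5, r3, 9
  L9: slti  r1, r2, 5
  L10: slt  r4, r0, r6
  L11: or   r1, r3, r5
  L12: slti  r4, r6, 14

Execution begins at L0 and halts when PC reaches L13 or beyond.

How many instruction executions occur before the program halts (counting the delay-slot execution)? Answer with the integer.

#0 slti  r6, r6, 3 ; 0/9/0/5/8/10/0
#1 and  r2, r0, r4 ; 0/9/0/5/8/10/0
#2 beq  r6, r0, L7 ; 0/9/0/5/8/10/0 ; →target
#3 andi  r6, r1, 3 ; 0/9/0/5/8/10/1
#7 beq  r4, r5, L9 ; 0/9/0/5/8/10/1 ; →fallthru
#8 addi  r5, r3, 9 ; 0/9/0/5/8/14/1
#9 slti  r1, r2, 5 ; 0/1/0/5/8/14/1
#10 slt  r4, r0, r6 ; 0/1/0/5/1/14/1
#11 or   r1, r3, r5 ; 0/15/0/5/1/14/1
#12 slti  r4, r6, 14 ; 0/15/0/5/1/14/1

10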